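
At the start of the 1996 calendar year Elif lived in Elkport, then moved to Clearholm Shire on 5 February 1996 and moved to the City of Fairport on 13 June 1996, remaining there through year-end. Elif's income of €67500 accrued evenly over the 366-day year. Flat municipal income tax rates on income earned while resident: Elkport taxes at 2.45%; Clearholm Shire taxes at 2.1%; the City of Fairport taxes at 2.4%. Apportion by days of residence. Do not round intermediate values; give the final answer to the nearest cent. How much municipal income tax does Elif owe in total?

Elkport, 1 January – 4 February 1996: 35 days → €67500 × 2.45% × 35/366 = €158.1455
Clearholm Shire, 5 February – 12 June 1996: 129 days → €67500 × 2.1% × 129/366 = €499.6107
The City of Fairport, 13 June – 31 December 1996: 202 days → €67500 × 2.4% × 202/366 = €894.0984
Total = €1551.8545

€1551.85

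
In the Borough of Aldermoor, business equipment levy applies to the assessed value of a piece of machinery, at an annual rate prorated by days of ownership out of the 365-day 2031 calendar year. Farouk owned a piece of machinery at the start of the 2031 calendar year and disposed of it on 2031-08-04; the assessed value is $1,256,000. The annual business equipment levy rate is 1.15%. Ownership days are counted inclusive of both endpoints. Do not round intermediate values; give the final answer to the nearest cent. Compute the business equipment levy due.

Days held (2031-01-01 to 2031-08-04): 216 out of 365
Tax = $1,256,000 × 1.15% × 216/365 = $8,547.6822

$8,547.68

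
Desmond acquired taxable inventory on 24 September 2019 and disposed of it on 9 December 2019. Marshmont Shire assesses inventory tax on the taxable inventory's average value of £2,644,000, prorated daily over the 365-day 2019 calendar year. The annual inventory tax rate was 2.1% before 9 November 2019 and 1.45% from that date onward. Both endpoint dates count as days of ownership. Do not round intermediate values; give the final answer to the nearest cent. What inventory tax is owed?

24 September – 8 November 2019: 46 days at 2.1% → £2,644,000 × 2.1% × 46/365 = £6,997.5452
9 November – 9 December 2019: 31 days at 1.45% → £2,644,000 × 1.45% × 31/365 = £3,256.1041
Total = £10,253.6493

£10,253.65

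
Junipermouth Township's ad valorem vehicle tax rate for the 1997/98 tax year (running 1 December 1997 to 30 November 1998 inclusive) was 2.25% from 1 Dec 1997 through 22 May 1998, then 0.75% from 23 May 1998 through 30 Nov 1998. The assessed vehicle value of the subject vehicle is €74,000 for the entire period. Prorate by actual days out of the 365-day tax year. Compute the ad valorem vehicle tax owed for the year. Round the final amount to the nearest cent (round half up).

€1,081.11

1 Dec 1997 – 22 May 1998: 173 days at 2.25% → €74,000 × 2.25% × 173/365 = €789.1644
23 May – 30 Nov 1998: 192 days at 0.75% → €74,000 × 0.75% × 192/365 = €291.9452
Total = €1,081.1096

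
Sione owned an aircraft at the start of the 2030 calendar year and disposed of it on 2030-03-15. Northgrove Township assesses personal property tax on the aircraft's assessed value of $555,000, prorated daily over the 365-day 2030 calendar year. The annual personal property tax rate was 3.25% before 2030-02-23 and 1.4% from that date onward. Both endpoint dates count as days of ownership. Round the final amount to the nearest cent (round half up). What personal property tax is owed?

$3,066.18

2030-01-01 to 2030-02-22: 53 days at 3.25% → $555,000 × 3.25% × 53/365 = $2,619.1438
2030-02-23 to 2030-03-15: 21 days at 1.4% → $555,000 × 1.4% × 21/365 = $447.0411
Total = $3,066.1849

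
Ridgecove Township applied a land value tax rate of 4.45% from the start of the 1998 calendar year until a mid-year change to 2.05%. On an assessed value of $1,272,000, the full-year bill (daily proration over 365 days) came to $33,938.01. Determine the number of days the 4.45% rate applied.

Let d = days at the first rate; then 365 − d days at the second rate.
$1,272,000 × [4.45%·d + 2.05%·(365−d)] / 365 = $33,938.01
Solving gives d = 94, so the new rate took effect on 5 April 1998.

94 days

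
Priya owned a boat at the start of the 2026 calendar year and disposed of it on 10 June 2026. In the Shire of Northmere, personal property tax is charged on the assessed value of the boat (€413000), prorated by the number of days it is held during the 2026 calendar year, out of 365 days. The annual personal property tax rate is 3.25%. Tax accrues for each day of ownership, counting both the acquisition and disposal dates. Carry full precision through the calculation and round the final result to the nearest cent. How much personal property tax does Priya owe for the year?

Days held (1 January – 10 June 2026): 161 out of 365
Tax = €413000 × 3.25% × 161/365 = €5920.6096

€5920.61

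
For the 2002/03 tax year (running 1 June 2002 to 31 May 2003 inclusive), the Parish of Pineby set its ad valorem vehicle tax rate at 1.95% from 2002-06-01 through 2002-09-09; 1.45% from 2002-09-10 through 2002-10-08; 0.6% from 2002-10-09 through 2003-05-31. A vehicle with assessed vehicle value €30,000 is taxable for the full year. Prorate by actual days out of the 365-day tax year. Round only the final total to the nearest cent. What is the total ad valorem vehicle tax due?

2002-06-01 to 2002-09-09: 101 days at 1.95% → €30,000 × 1.95% × 101/365 = €161.8767
2002-09-10 to 2002-10-08: 29 days at 1.45% → €30,000 × 1.45% × 29/365 = €34.5616
2002-10-09 to 2003-05-31: 235 days at 0.6% → €30,000 × 0.6% × 235/365 = €115.8904
Total = €312.3288

€312.33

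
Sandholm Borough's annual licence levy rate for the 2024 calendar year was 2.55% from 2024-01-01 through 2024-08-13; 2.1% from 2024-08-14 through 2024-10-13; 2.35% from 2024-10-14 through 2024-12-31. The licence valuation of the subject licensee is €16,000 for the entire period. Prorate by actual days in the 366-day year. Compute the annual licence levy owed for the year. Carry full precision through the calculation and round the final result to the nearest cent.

€389.09

2024-01-01 to 2024-08-13: 226 days at 2.55% → €16,000 × 2.55% × 226/366 = €251.9344
2024-08-14 to 2024-10-13: 61 days at 2.1% → €16,000 × 2.1% × 61/366 = €56.0000
2024-10-14 to 2024-12-31: 79 days at 2.35% → €16,000 × 2.35% × 79/366 = €81.1585
Total = €389.0929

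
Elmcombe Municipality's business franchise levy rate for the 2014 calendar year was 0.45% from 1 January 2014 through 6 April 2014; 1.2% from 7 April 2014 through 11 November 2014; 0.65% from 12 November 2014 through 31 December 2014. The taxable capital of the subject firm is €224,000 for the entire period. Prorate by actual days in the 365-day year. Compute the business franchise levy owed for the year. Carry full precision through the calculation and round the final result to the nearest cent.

€2,077.37

1 January – 6 April 2014: 96 days at 0.45% → €224,000 × 0.45% × 96/365 = €265.1178
7 April – 11 November 2014: 219 days at 1.2% → €224,000 × 1.2% × 219/365 = €1,612.8000
12 November – 31 December 2014: 50 days at 0.65% → €224,000 × 0.65% × 50/365 = €199.4521
Total = €2,077.3699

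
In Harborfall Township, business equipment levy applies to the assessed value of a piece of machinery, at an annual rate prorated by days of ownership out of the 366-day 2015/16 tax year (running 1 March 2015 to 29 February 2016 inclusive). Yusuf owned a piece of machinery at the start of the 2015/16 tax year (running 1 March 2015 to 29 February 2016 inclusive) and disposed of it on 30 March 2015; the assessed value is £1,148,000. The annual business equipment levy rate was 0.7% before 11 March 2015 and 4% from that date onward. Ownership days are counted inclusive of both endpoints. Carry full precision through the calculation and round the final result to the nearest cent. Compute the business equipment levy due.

£2,728.85

1 March – 10 March 2015: 10 days at 0.7% → £1,148,000 × 0.7% × 10/366 = £219.5628
11 March – 30 March 2015: 20 days at 4% → £1,148,000 × 4% × 20/366 = £2,509.2896
Total = £2,728.8525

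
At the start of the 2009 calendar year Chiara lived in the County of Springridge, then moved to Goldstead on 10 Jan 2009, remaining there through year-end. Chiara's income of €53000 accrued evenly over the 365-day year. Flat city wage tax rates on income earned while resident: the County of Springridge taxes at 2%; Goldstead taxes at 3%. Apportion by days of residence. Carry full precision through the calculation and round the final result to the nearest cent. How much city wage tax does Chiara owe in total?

€1576.93

The County of Springridge, 1 Jan – 9 Jan 2009: 9 days → €53000 × 2% × 9/365 = €26.1370
Goldstead, 10 Jan – 31 Dec 2009: 356 days → €53000 × 3% × 356/365 = €1550.7945
Total = €1576.9315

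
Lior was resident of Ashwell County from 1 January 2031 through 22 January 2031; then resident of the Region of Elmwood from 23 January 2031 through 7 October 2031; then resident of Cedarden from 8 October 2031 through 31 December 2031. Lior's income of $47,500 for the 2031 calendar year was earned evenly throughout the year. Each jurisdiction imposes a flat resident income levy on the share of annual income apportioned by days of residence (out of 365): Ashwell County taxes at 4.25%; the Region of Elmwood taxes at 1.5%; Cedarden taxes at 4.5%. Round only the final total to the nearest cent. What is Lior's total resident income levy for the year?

$1,123.08

Ashwell County, 1 January – 22 January 2031: 22 days → $47,500 × 4.25% × 22/365 = $121.6781
The Region of Elmwood, 23 January – 7 October 2031: 258 days → $47,500 × 1.5% × 258/365 = $503.6301
Cedarden, 8 October – 31 December 2031: 85 days → $47,500 × 4.5% × 85/365 = $497.7740
Total = $1,123.0822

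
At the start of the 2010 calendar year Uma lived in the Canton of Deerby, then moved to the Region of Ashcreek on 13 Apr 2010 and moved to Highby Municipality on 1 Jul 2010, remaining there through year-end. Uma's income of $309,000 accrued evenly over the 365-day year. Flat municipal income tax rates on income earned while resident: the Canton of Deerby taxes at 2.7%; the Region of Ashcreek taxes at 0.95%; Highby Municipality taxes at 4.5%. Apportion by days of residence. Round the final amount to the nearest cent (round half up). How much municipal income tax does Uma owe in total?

$9,976.47

The Canton of Deerby, 1 Jan – 12 Apr 2010: 102 days → $309,000 × 2.7% × 102/365 = $2,331.4685
The Region of Ashcreek, 13 Apr – 30 Jun 2010: 79 days → $309,000 × 0.95% × 79/365 = $635.3548
Highby Municipality, 1 Jul – 31 Dec 2010: 184 days → $309,000 × 4.5% × 184/365 = $7,009.6438
Total = $9,976.4671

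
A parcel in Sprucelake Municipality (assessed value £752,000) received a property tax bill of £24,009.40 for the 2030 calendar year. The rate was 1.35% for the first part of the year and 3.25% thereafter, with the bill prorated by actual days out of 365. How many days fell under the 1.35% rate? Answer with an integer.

Let d = days at the first rate; then 365 − d days at the second rate.
£752,000 × [1.35%·d + 3.25%·(365−d)] / 365 = £24,009.40
Solving gives d = 11, so the new rate took effect on January 12, 2030.

11 days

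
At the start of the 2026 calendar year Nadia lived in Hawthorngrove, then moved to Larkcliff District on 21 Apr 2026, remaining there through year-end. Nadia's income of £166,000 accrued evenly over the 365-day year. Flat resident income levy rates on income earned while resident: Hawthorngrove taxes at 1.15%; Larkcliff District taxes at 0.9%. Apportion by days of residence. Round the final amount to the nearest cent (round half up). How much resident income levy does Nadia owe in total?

Hawthorngrove, 1 Jan – 20 Apr 2026: 110 days → £166,000 × 1.15% × 110/365 = £575.3151
Larkcliff District, 21 Apr – 31 Dec 2026: 255 days → £166,000 × 0.9% × 255/365 = £1,043.7534
Total = £1,619.0685

£1,619.07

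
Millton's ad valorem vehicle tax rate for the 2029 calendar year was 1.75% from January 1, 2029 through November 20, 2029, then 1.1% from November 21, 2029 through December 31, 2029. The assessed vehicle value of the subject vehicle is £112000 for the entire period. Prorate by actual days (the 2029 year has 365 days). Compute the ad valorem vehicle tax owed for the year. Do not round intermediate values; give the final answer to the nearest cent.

January 1 – November 20, 2029: 324 days at 1.75% → £112000 × 1.75% × 324/365 = £1739.8356
November 21 – December 31, 2029: 41 days at 1.1% → £112000 × 1.1% × 41/365 = £138.3890
Total = £1878.2247

£1878.22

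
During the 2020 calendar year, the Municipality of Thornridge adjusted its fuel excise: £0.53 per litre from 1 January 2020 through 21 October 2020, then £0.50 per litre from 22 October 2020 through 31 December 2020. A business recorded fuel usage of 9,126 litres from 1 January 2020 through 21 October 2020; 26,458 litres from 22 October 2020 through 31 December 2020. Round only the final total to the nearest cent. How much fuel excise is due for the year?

£18065.78

1 January – 21 October 2020: 9,126 litres at £0.53/litre → £4836.78
22 October – 31 December 2020: 26,458 litres at £0.50/litre → £13229.00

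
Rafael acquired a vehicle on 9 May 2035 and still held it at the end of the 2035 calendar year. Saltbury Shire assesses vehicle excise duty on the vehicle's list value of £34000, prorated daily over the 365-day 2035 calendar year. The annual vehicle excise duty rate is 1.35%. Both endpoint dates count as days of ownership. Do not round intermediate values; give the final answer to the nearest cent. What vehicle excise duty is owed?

Days held (9 May – 31 Dec 2035): 237 out of 365
Tax = £34000 × 1.35% × 237/365 = £298.0356

£298.04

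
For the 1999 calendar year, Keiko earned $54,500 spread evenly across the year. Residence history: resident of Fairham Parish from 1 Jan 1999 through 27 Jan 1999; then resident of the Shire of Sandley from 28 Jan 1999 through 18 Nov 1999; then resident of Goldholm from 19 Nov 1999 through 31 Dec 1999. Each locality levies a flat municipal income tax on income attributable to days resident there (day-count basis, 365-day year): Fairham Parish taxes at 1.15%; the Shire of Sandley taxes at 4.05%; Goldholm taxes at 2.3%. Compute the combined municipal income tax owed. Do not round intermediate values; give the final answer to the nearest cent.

$1,977.98

Fairham Parish, 1 Jan – 27 Jan 1999: 27 days → $54,500 × 1.15% × 27/365 = $46.3623
The Shire of Sandley, 28 Jan – 18 Nov 1999: 295 days → $54,500 × 4.05% × 295/365 = $1,783.9418
Goldholm, 19 Nov – 31 Dec 1999: 43 days → $54,500 × 2.3% × 43/365 = $147.6726
Total = $1,977.9767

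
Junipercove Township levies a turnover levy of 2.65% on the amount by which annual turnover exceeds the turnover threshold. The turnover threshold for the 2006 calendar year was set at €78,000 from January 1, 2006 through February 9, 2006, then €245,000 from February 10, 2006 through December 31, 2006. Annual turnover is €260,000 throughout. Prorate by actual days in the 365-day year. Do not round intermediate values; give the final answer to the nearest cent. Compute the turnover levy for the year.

€882.49

January 1 – February 9, 2006: 40 days, exemption €78,000 → (€260,000 − €78,000) × 2.65% × 40/365 = €528.5479
February 10 – December 31, 2006: 325 days, exemption €245,000 → (€260,000 − €245,000) × 2.65% × 325/365 = €353.9384
Total = €882.4863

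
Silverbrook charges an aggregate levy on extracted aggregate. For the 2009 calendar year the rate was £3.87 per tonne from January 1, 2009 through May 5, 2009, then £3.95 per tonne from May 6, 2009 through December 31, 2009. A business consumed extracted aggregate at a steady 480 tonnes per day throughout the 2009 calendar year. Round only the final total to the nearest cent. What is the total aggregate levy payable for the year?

£687,240.00

January 1 – May 5, 2009: 125 days × 480 tonnes/day = 60,000 tonnes at £3.87/tonne → £232,200.00
May 6 – December 31, 2009: 240 days × 480 tonnes/day = 115,200 tonnes at £3.95/tonne → £455,040.00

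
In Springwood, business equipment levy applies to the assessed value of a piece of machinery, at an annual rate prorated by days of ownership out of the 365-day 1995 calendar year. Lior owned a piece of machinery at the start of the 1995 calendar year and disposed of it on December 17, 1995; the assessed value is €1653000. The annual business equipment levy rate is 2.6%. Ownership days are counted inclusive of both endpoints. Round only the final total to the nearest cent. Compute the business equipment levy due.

Days held (January 1 – December 17, 1995): 351 out of 365
Tax = €1653000 × 2.6% × 351/365 = €41329.5288

€41329.53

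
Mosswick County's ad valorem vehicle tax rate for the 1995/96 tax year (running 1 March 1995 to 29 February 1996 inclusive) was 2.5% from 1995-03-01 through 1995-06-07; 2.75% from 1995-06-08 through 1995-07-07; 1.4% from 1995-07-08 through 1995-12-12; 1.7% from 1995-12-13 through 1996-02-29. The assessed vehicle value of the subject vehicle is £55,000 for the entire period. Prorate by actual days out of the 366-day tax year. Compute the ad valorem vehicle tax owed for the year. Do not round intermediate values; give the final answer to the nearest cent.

£1,030.12

1995-03-01 to 1995-06-07: 99 days at 2.5% → £55,000 × 2.5% × 99/366 = £371.9262
1995-06-08 to 1995-07-07: 30 days at 2.75% → £55,000 × 2.75% × 30/366 = £123.9754
1995-07-08 to 1995-12-12: 158 days at 1.4% → £55,000 × 1.4% × 158/366 = £332.4044
1995-12-13 to 1996-02-29: 79 days at 1.7% → £55,000 × 1.7% × 79/366 = £201.8169
Total = £1,030.1230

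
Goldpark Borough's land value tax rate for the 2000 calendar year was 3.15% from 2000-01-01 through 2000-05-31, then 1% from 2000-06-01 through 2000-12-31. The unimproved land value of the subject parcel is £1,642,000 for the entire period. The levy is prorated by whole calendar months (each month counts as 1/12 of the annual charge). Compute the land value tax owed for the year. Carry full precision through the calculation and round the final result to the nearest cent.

2000-01-01 to 2000-05-31: 5 months at 3.15% → £1,642,000 × 3.15% × 5/12 = £21,551.2500
2000-06-01 to 2000-12-31: 7 months at 1% → £1,642,000 × 1% × 7/12 = £9,578.3333
Total = £31,129.5833

£31,129.58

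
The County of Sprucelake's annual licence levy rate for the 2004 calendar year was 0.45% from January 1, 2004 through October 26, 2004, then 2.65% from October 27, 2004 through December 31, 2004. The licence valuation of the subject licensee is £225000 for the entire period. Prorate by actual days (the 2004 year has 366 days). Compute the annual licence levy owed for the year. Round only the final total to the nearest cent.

January 1 – October 26, 2004: 300 days at 0.45% → £225000 × 0.45% × 300/366 = £829.9180
October 27 – December 31, 2004: 66 days at 2.65% → £225000 × 2.65% × 66/366 = £1075.2049
Total = £1905.1230

£1905.12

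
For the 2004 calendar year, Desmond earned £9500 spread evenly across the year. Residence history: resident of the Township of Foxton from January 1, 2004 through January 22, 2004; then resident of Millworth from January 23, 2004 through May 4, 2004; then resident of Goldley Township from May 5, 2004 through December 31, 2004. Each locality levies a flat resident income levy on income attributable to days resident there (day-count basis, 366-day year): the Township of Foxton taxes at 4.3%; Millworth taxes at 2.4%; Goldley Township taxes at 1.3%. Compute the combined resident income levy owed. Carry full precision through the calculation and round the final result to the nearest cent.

£170.04

The Township of Foxton, January 1 – January 22, 2004: 22 days → £9500 × 4.3% × 22/366 = £24.5546
Millworth, January 23 – May 4, 2004: 103 days → £9500 × 2.4% × 103/366 = £64.1639
Goldley Township, May 5 – December 31, 2004: 241 days → £9500 × 1.3% × 241/366 = £81.3210
Total = £170.0396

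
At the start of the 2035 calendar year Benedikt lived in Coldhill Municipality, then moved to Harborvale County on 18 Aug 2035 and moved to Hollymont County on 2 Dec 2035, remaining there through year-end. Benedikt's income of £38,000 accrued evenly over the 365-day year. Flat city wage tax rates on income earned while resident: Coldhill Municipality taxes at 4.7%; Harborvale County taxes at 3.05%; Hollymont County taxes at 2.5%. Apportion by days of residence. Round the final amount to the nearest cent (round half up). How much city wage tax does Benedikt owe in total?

Coldhill Municipality, 1 Jan – 17 Aug 2035: 229 days → £38,000 × 4.7% × 229/365 = £1,120.5315
Harborvale County, 18 Aug – 1 Dec 2035: 106 days → £38,000 × 3.05% × 106/365 = £336.5863
Hollymont County, 2 Dec – 31 Dec 2035: 30 days → £38,000 × 2.5% × 30/365 = £78.0822
Total = £1,535.2000

£1,535.20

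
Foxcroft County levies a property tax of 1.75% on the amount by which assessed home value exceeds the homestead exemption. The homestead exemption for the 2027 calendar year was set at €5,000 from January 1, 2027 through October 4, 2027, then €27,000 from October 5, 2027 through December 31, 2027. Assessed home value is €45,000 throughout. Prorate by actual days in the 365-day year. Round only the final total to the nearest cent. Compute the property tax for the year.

January 1 – October 4, 2027: 277 days, exemption €5,000 → (€45,000 − €5,000) × 1.75% × 277/365 = €531.2329
October 5 – December 31, 2027: 88 days, exemption €27,000 → (€45,000 − €27,000) × 1.75% × 88/365 = €75.9452
Total = €607.1781

€607.18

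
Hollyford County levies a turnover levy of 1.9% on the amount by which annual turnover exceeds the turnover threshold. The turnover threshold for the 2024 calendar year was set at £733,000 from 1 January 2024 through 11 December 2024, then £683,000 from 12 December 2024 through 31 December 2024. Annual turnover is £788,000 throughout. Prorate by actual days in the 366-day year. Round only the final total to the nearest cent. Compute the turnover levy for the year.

£1,096.91

1 January – 11 December 2024: 346 days, exemption £733,000 → (£788,000 − £733,000) × 1.9% × 346/366 = £987.8962
12 December – 31 December 2024: 20 days, exemption £683,000 → (£788,000 − £683,000) × 1.9% × 20/366 = £109.0164
Total = £1,096.9126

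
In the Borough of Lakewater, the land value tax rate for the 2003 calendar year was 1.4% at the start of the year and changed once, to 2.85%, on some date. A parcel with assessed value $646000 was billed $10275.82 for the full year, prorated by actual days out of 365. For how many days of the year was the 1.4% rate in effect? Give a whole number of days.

317 days

Let d = days at the first rate; then 365 − d days at the second rate.
$646000 × [1.4%·d + 2.85%·(365−d)] / 365 = $10275.82
Solving gives d = 317, so the new rate took effect on November 14, 2003.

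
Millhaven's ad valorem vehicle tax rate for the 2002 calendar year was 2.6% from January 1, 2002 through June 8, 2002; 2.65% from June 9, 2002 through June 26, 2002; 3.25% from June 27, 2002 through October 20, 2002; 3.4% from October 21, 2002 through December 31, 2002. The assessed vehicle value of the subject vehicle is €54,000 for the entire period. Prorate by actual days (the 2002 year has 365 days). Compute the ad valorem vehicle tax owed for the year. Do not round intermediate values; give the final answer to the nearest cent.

€1,602.10

January 1 – June 8, 2002: 159 days at 2.6% → €54,000 × 2.6% × 159/365 = €611.6055
June 9 – June 26, 2002: 18 days at 2.65% → €54,000 × 2.65% × 18/365 = €70.5699
June 27 – October 20, 2002: 116 days at 3.25% → €54,000 × 3.25% × 116/365 = €557.7534
October 21 – December 31, 2002: 72 days at 3.4% → €54,000 × 3.4% × 72/365 = €362.1699
Total = €1,602.0986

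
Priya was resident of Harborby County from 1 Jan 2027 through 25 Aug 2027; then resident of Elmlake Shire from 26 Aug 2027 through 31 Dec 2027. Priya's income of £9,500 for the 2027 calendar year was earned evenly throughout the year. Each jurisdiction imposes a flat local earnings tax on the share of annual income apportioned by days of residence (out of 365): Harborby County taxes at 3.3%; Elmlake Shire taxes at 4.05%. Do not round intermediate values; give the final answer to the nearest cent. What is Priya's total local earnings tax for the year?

£338.49

Harborby County, 1 Jan – 25 Aug 2027: 237 days → £9,500 × 3.3% × 237/365 = £203.5603
Elmlake Shire, 26 Aug – 31 Dec 2027: 128 days → £9,500 × 4.05% × 128/365 = £134.9260
Total = £338.4863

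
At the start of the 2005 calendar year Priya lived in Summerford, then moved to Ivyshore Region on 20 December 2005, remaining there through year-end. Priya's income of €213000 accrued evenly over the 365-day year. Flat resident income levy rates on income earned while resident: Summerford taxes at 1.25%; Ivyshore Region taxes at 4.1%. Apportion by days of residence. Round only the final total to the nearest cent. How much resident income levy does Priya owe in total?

€2862.08

Summerford, 1 January – 19 December 2005: 353 days → €213000 × 1.25% × 353/365 = €2574.9658
Ivyshore Region, 20 December – 31 December 2005: 12 days → €213000 × 4.1% × 12/365 = €287.1123
Total = €2862.0781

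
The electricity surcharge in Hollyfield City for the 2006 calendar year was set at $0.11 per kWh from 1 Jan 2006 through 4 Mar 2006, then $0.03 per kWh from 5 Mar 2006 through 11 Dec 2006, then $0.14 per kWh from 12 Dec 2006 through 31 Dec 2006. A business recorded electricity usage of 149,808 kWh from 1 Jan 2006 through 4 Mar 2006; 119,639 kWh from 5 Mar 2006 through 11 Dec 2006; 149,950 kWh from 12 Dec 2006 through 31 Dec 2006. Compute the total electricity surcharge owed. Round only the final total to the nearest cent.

1 Jan – 4 Mar 2006: 149,808 kWh at $0.11/kWh → $16,478.88
5 Mar – 11 Dec 2006: 119,639 kWh at $0.03/kWh → $3,589.17
12 Dec – 31 Dec 2006: 149,950 kWh at $0.14/kWh → $20,993.00

$41,061.05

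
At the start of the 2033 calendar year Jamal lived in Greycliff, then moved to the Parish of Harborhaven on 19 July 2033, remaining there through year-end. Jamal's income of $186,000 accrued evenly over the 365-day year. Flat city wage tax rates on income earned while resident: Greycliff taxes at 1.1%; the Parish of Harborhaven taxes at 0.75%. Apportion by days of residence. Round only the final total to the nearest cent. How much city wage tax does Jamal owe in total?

$1,749.93

Greycliff, 1 January – 18 July 2033: 199 days → $186,000 × 1.1% × 199/365 = $1,115.4904
The Parish of Harborhaven, 19 July – 31 December 2033: 166 days → $186,000 × 0.75% × 166/365 = $634.4384
Total = $1,749.9288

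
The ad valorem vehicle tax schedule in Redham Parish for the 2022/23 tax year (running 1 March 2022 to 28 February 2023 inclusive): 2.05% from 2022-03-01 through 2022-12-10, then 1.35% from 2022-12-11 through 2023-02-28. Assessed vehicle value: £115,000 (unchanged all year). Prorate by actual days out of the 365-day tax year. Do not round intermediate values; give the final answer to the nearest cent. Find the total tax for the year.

2022-03-01 to 2022-12-10: 285 days at 2.05% → £115,000 × 2.05% × 285/365 = £1,840.7877
2022-12-11 to 2023-02-28: 80 days at 1.35% → £115,000 × 1.35% × 80/365 = £340.2740
Total = £2,181.0616

£2,181.06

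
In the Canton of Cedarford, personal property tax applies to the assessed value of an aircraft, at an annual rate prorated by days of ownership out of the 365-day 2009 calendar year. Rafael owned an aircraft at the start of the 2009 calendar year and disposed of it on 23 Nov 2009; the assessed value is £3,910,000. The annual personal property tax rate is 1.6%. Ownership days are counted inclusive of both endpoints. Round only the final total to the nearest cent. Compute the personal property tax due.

£56,046.90

Days held (1 Jan – 23 Nov 2009): 327 out of 365
Tax = £3,910,000 × 1.6% × 327/365 = £56,046.9041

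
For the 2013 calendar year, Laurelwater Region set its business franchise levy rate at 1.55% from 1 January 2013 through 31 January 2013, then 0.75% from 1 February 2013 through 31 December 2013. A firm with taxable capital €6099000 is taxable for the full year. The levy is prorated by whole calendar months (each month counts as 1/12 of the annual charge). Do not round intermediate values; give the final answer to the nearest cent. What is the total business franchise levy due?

1 January – 31 January 2013: 1 month at 1.55% → €6099000 × 1.55% × 1/12 = €7877.8750
1 February – 31 December 2013: 11 months at 0.75% → €6099000 × 0.75% × 11/12 = €41930.6250
Total = €49808.5000

€49808.50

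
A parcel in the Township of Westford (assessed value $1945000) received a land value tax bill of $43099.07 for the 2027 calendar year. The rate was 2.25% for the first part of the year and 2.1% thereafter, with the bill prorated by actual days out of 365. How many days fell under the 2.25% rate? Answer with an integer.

Let d = days at the first rate; then 365 − d days at the second rate.
$1945000 × [2.25%·d + 2.1%·(365−d)] / 365 = $43099.07
Solving gives d = 282, so the new rate took effect on 10 Oct 2027.

282 days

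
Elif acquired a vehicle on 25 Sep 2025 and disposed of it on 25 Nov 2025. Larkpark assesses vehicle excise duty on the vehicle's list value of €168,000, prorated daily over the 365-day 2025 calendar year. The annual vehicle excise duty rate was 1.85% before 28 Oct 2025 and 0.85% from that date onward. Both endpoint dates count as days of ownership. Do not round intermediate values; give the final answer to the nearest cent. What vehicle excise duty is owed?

€394.45

25 Sep – 27 Oct 2025: 33 days at 1.85% → €168,000 × 1.85% × 33/365 = €280.9973
28 Oct – 25 Nov 2025: 29 days at 0.85% → €168,000 × 0.85% × 29/365 = €113.4575
Total = €394.4548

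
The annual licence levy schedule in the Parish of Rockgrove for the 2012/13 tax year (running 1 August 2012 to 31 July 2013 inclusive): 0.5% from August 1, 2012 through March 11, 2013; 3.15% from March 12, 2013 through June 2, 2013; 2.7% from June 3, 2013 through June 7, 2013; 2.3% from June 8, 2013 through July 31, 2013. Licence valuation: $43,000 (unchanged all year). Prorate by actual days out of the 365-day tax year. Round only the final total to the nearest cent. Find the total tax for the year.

August 1, 2012 – March 11, 2013: 223 days at 0.5% → $43,000 × 0.5% × 223/365 = $131.3562
March 12 – June 2, 2013: 83 days at 3.15% → $43,000 × 3.15% × 83/365 = $308.0096
June 3 – June 7, 2013: 5 days at 2.7% → $43,000 × 2.7% × 5/365 = $15.9041
June 8 – July 31, 2013: 54 days at 2.3% → $43,000 × 2.3% × 54/365 = $146.3178
Total = $601.5877

$601.59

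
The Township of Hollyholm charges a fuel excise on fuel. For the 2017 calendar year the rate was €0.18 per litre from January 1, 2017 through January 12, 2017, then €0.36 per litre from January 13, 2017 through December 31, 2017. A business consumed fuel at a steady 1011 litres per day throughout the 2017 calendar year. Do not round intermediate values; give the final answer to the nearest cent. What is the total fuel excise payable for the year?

January 1 – January 12, 2017: 12 days × 1011 litres/day = 12,132 litres at €0.18/litre → €2,183.76
January 13 – December 31, 2017: 353 days × 1011 litres/day = 356,883 litres at €0.36/litre → €128,477.88

€130,661.64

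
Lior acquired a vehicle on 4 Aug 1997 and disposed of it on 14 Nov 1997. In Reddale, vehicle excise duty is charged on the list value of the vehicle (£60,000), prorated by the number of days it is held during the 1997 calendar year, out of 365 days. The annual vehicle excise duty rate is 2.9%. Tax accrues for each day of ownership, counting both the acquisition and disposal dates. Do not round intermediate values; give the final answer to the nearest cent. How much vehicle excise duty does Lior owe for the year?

£491.01

Days held (4 Aug – 14 Nov 1997): 103 out of 365
Tax = £60,000 × 2.9% × 103/365 = £491.0137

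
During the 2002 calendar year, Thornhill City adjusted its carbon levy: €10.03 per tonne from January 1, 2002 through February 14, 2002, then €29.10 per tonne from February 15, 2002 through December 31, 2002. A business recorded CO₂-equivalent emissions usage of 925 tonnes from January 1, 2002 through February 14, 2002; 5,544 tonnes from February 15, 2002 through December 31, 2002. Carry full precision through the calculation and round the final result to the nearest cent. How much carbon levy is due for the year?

€170,608.15

January 1 – February 14, 2002: 925 tonnes at €10.03/tonne → €9,277.75
February 15 – December 31, 2002: 5,544 tonnes at €29.10/tonne → €161,330.40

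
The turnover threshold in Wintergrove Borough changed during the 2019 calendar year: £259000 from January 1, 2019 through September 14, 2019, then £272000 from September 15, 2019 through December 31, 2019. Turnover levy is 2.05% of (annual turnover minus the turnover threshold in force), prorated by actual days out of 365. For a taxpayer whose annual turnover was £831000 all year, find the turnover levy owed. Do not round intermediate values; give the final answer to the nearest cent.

January 1 – September 14, 2019: 257 days, exemption £259000 → (£831000 − £259000) × 2.05% × 257/365 = £8256.3890
September 15 – December 31, 2019: 108 days, exemption £272000 → (£831000 − £272000) × 2.05% × 108/365 = £3390.7562
Total = £11647.1452

£11647.15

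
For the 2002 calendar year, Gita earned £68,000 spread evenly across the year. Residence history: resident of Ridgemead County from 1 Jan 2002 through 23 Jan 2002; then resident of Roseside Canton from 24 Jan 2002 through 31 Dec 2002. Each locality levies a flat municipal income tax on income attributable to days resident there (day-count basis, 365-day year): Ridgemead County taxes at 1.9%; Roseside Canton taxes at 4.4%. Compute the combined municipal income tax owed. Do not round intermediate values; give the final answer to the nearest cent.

£2,884.88

Ridgemead County, 1 Jan – 23 Jan 2002: 23 days → £68,000 × 1.9% × 23/365 = £81.4137
Roseside Canton, 24 Jan – 31 Dec 2002: 342 days → £68,000 × 4.4% × 342/365 = £2,803.4630
Total = £2,884.8767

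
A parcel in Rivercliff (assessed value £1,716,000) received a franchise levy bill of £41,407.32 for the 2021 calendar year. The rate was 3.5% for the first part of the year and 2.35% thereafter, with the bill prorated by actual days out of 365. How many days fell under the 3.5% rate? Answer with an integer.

Let d = days at the first rate; then 365 − d days at the second rate.
£1,716,000 × [3.5%·d + 2.35%·(365−d)] / 365 = £41,407.32
Solving gives d = 20, so the new rate took effect on 21 January 2021.

20 days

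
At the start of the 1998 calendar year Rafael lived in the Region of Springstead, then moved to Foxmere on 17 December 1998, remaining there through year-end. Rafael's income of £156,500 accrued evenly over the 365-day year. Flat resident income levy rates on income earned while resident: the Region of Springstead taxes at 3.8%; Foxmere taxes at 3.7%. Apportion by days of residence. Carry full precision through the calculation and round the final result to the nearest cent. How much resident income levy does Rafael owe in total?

The Region of Springstead, 1 January – 16 December 1998: 350 days → £156,500 × 3.8% × 350/365 = £5,702.6027
Foxmere, 17 December – 31 December 1998: 15 days → £156,500 × 3.7% × 15/365 = £237.9658
Total = £5,940.5685

£5,940.57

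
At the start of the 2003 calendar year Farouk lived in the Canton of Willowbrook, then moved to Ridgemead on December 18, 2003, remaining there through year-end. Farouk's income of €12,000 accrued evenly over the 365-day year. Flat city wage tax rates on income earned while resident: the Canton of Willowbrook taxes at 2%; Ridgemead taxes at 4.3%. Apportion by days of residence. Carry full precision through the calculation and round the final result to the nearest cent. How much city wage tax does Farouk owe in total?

The Canton of Willowbrook, January 1 – December 17, 2003: 351 days → €12,000 × 2% × 351/365 = €230.7945
Ridgemead, December 18 – December 31, 2003: 14 days → €12,000 × 4.3% × 14/365 = €19.7918
Total = €250.5863

€250.59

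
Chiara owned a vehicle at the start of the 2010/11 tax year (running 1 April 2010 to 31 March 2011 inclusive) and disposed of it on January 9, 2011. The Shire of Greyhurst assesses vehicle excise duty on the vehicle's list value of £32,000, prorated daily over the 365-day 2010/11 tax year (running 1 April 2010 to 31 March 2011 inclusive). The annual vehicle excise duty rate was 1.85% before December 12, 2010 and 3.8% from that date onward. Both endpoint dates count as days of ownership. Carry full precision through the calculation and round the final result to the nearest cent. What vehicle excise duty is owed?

£510.20

April 1 – December 11, 2010: 255 days at 1.85% → £32,000 × 1.85% × 255/365 = £413.5890
December 12, 2010 – January 9, 2011: 29 days at 3.8% → £32,000 × 3.8% × 29/365 = £96.6137
Total = £510.2027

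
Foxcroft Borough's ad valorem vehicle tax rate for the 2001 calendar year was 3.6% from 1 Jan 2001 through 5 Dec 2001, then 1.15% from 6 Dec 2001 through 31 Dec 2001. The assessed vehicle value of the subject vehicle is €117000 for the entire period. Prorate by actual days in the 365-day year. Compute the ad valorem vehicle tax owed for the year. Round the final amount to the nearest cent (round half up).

1 Jan – 5 Dec 2001: 339 days at 3.6% → €117000 × 3.6% × 339/365 = €3911.9671
6 Dec – 31 Dec 2001: 26 days at 1.15% → €117000 × 1.15% × 26/365 = €95.8438
Total = €4007.8110

€4007.81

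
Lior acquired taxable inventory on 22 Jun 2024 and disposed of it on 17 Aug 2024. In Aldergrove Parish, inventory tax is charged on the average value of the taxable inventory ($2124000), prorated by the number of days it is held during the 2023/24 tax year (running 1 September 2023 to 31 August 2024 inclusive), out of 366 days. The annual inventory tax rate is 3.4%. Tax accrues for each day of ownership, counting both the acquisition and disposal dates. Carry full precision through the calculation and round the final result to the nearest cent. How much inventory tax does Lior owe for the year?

Days held (22 Jun – 17 Aug 2024): 57 out of 366
Tax = $2124000 × 3.4% × 57/366 = $11246.7541

$11246.75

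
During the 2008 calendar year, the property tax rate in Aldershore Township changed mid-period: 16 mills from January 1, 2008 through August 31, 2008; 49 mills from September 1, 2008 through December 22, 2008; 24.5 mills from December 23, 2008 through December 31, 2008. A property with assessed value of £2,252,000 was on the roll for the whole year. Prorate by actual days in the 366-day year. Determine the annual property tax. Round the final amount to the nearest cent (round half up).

£59,447.26

January 1 – August 31, 2008: 244 days at 16 mills → £2,252,000 × 1.6% × 244/366 = £24,021.3333
September 1 – December 22, 2008: 113 days at 49 mills → £2,252,000 × 4.9% × 113/366 = £34,069.1913
December 23 – December 31, 2008: 9 days at 24.5 mills → £2,252,000 × 2.45% × 9/366 = £1,356.7377
Total = £59,447.2623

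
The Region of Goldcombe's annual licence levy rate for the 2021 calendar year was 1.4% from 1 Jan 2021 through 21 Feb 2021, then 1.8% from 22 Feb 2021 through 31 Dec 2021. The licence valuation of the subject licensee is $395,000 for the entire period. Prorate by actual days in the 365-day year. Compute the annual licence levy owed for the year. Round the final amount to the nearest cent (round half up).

$6,884.90

1 Jan – 21 Feb 2021: 52 days at 1.4% → $395,000 × 1.4% × 52/365 = $787.8356
22 Feb – 31 Dec 2021: 313 days at 1.8% → $395,000 × 1.8% × 313/365 = $6,097.0685
Total = $6,884.9041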